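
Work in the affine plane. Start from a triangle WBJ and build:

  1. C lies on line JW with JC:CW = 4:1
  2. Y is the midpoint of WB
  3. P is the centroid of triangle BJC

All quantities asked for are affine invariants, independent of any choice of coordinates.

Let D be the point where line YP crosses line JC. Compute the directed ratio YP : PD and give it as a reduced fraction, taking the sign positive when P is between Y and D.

Choose coordinates W = (0, 0), B = (1, 0), J = (0, 1).
1. C lies on line JW with JC:CW = 4:1 ⇒ C = (0, 1/5)
2. Y is the midpoint of WB ⇒ Y = (1/2, 0)
3. P is the centroid of triangle BJC ⇒ P = (1/3, 2/5)
line YP meets JC at D = (0, 6/5)
P = Y + t·(D−Y) with t = 1/3, so YP:PD = 1/3:2/3

YP:PD = 1/2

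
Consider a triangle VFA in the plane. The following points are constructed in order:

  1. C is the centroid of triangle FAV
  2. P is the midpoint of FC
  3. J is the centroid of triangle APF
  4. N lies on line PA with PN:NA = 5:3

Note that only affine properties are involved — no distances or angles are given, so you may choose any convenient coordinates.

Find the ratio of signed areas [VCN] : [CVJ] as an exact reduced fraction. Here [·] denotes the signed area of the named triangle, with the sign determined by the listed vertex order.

[VCN]:[CVJ] = 21/8

Set V = (0, 0), F = (1, 0), A = (0, 1); any affine frame gives the same invariant.
1. C is the centroid of triangle FAV ⇒ C = (1/3, 1/3)
2. P is the midpoint of FC ⇒ P = (2/3, 1/6)
3. J is the centroid of triangle APF ⇒ J = (5/9, 7/18)
4. N lies on line PA with PN:NA = 5:3 ⇒ N = (1/4, 11/16)
2·[VCN] = 7/48, 2·[CVJ] = 1/18
[VCN]:[CVJ] = 7/48:1/18 = 21/8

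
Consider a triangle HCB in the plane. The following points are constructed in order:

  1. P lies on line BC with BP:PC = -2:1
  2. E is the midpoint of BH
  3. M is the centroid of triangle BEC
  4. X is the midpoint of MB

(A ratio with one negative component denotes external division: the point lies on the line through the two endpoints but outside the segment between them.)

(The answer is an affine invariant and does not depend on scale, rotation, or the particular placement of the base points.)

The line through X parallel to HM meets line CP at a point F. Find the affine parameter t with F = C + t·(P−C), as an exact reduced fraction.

Assign H = (0, 0), C = (1, 0), B = (0, 1) — the answer is frame-independent, so this choice is without loss of generality.
1. P lies on line BC with BP:PC = -2:1 ⇒ P = (2, -1)
2. E is the midpoint of BH ⇒ E = (0, 1/2)
3. M is the centroid of triangle BEC ⇒ M = (1/3, 1/2)
4. X is the midpoint of MB ⇒ X = (1/6, 3/4)
through X parallel to HM: direction (1/3, 1/2); meets CP at F = (1/5, 4/5)
F = C + t·(P−C) with t = -4/5

t = -4/5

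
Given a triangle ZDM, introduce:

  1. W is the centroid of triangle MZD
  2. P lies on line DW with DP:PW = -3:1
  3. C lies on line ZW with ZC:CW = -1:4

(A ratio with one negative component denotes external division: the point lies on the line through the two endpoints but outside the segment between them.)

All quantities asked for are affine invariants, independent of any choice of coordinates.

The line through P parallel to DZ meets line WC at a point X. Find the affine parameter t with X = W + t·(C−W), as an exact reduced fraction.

Assign Z = (0, 0), D = (1, 0), M = (0, 1) — the answer is frame-independent, so this choice is without loss of generality.
1. W is the centroid of triangle MZD ⇒ W = (1/3, 1/3)
2. P lies on line DW with DP:PW = -3:1 ⇒ P = (0, 1/2)
3. C lies on line ZW with ZC:CW = -1:4 ⇒ C = (-1/9, -1/9)
through P parallel to DZ: direction (-1, 0); meets WC at X = (1/2, 1/2)
X = W + t·(C−W) with t = -3/8

t = -3/8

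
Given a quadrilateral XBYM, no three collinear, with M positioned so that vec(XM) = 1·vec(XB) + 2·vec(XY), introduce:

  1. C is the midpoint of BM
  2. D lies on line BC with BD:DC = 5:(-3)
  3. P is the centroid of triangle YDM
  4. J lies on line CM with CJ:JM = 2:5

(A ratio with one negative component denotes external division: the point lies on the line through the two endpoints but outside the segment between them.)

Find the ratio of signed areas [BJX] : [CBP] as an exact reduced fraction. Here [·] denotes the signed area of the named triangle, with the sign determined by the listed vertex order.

Assign X = (0, 0), B = (1, 0), Y = (0, 1), M = (1, 2) — the answer is frame-independent, so this choice is without loss of generality.
1. C is the midpoint of BM ⇒ C = (1, 1)
2. D lies on line BC with BD:DC = 5:(-3) ⇒ D = (1, 5/2)
3. P is the centroid of triangle YDM ⇒ P = (2/3, 11/6)
4. J lies on line CM with CJ:JM = 2:5 ⇒ J = (1, 9/7)
2·[BJX] = 9/7, 2·[CBP] = -1/3
[BJX]:[CBP] = 9/7:-1/3 = -27/7

[BJX]:[CBP] = -27/7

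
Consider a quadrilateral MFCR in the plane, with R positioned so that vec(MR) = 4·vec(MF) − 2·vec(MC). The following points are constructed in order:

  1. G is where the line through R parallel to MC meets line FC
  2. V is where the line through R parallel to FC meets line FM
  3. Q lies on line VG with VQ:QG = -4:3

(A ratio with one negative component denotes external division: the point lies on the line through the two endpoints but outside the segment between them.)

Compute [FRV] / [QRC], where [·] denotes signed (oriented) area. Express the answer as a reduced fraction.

Assign M = (0, 0), F = (1, 0), C = (0, 1), R = (4, -2) — the answer is frame-independent, so this choice is without loss of generality.
1. G is where the line through R parallel to MC meets line FC ⇒ G = (4, -3)
2. V is where the line through R parallel to FC meets line FM ⇒ V = (2, 0)
3. Q lies on line VG with VQ:QG = -4:3 ⇒ Q = (10, -12)
2·[FRV] = 2, 2·[QRC] = 22
[FRV]:[QRC] = 2:22 = 1/11

[FRV]:[QRC] = 1/11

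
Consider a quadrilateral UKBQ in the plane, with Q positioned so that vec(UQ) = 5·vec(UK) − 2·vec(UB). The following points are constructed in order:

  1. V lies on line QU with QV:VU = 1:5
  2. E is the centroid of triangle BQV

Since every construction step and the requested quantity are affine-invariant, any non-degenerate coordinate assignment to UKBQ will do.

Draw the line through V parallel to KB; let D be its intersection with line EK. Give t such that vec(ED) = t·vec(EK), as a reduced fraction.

t = -2/7

Set U = (0, 0), K = (1, 0), B = (0, 1), Q = (5, -2); any affine frame gives the same invariant.
1. V lies on line QU with QV:VU = 1:5 ⇒ V = (25/6, -5/3)
2. E is the centroid of triangle BQV ⇒ E = (55/18, -8/9)
through V parallel to KB: direction (-1, 1); meets EK at D = (51/14, -8/7)
D = E + t·(K−E) with t = -2/7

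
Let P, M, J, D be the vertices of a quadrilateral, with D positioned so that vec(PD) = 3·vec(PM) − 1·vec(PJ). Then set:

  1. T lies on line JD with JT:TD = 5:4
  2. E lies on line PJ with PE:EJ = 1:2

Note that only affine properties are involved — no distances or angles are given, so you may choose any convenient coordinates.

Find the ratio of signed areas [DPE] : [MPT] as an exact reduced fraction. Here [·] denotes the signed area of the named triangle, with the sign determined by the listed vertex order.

[DPE]:[MPT] = -9

Set P = (0, 0), M = (1, 0), J = (0, 1), D = (3, -1); any affine frame gives the same invariant.
1. T lies on line JD with JT:TD = 5:4 ⇒ T = (5/3, -1/9)
2. E lies on line PJ with PE:EJ = 1:2 ⇒ E = (0, 1/3)
2·[DPE] = -1, 2·[MPT] = 1/9
[DPE]:[MPT] = -1:1/9 = -9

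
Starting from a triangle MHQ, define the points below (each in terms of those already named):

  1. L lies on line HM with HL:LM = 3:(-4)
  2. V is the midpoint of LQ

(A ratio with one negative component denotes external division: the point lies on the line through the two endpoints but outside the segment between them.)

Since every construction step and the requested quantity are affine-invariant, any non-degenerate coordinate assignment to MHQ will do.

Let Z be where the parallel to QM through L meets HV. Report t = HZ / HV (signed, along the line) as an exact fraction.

t = 3

Assign M = (0, 0), H = (1, 0), Q = (0, 1) — the answer is frame-independent, so this choice is without loss of generality.
1. L lies on line HM with HL:LM = 3:(-4) ⇒ L = (4, 0)
2. V is the midpoint of LQ ⇒ V = (2, 1/2)
through L parallel to QM: direction (0, -1); meets HV at Z = (4, 3/2)
Z = H + t·(V−H) with t = 3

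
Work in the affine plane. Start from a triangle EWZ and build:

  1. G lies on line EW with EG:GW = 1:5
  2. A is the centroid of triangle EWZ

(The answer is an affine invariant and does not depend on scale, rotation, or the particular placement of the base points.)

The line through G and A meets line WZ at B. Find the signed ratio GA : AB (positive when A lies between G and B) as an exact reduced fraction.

GA:AB = 3/2

Assign E = (0, 0), W = (1, 0), Z = (0, 1) — the answer is frame-independent, so this choice is without loss of generality.
1. G lies on line EW with EG:GW = 1:5 ⇒ G = (1/6, 0)
2. A is the centroid of triangle EWZ ⇒ A = (1/3, 1/3)
line GA meets WZ at B = (4/9, 5/9)
A = G + t·(B−G) with t = 3/5, so GA:AB = 3/5:2/5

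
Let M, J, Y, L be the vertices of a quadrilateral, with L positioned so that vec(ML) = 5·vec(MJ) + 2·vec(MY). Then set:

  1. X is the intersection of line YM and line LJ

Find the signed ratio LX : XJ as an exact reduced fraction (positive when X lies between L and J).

Choose coordinates M = (0, 0), J = (1, 0), Y = (0, 1), L = (5, 2).
1. X is the intersection of line YM and line LJ ⇒ X = (0, -1/2)
X = L + t·(J−L) with t = 5/4, so LX:XJ = t:(1−t) = 5/4:-1/4

LX:XJ = -5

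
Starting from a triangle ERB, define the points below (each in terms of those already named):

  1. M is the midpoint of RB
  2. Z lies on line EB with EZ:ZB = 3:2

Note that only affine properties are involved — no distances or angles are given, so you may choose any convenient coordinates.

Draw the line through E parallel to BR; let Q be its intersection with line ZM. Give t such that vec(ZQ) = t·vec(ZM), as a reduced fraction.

Choose coordinates E = (0, 0), R = (1, 0), B = (0, 1).
1. M is the midpoint of RB ⇒ M = (1/2, 1/2)
2. Z lies on line EB with EZ:ZB = 3:2 ⇒ Z = (0, 3/5)
through E parallel to BR: direction (1, -1); meets ZM at Q = (-3/4, 3/4)
Q = Z + t·(M−Z) with t = -3/2

t = -3/2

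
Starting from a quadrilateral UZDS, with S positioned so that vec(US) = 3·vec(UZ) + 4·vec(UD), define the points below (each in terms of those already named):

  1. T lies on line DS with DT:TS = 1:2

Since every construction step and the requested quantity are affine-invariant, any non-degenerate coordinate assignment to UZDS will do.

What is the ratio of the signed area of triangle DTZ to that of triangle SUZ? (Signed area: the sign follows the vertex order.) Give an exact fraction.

Set U = (0, 0), Z = (1, 0), D = (0, 1), S = (3, 4); any affine frame gives the same invariant.
1. T lies on line DS with DT:TS = 1:2 ⇒ T = (1, 2)
2·[DTZ] = -2, 2·[SUZ] = 4
[DTZ]:[SUZ] = -2:4 = -1/2

[DTZ]:[SUZ] = -1/2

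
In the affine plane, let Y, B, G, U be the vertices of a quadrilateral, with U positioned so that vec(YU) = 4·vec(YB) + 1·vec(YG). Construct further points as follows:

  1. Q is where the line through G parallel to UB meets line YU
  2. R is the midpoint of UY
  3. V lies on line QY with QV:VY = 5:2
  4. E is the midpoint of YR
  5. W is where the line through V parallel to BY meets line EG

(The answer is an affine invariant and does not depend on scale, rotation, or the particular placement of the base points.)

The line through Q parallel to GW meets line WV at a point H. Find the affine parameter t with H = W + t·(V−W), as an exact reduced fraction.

t = 91/31

Choose coordinates Y = (0, 0), B = (1, 0), G = (0, 1), U = (4, 1).
1. Q is where the line through G parallel to UB meets line YU ⇒ Q = (-12, -3)
2. R is the midpoint of UY ⇒ R = (2, 1/2)
3. V lies on line QY with QV:VY = 5:2 ⇒ V = (-24/7, -6/7)
4. E is the midpoint of YR ⇒ E = (1, 1/4)
5. W is where the line through V parallel to BY meets line EG ⇒ W = (52/21, -6/7)
through Q parallel to GW: direction (52/21, -13/7); meets WV at H = (-104/7, -6/7)
H = W + t·(V−W) with t = 91/31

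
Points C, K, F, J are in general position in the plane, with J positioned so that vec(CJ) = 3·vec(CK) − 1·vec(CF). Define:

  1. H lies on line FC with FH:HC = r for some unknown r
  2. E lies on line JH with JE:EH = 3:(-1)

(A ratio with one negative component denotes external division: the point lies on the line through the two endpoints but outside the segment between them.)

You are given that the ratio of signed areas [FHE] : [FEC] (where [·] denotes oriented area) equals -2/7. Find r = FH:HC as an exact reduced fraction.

r = 2/5

Choose coordinates C = (0, 0), K = (1, 0), F = (0, 1), J = (3, -1).
1. With FH:HC = r, write λ = r/(r+1) so H = F + λ·(C−F); H is affine-linear in λ
2. E lies on line JH with JE:EH = 3:(-1) ⇒ E is an affine combination of earlier points and hence also affine-linear in λ
Every point depending on H is an affine combination of H and λ-independent points, so each such coordinate is linear in λ; the λ² term in each signed area is a multiple of (C−F)×(C−F) = 0, so 2·[FHE] and 2·[FEC] are each linear in λ. Evaluating at λ=0 and λ=1:
  2·[FHE] = -3/2·λ,   2·[FEC] = 3/2
So [FHE]:[FEC] = (-3/2·λ) / (3/2). Setting this equal to -2/7:
  -3/2·λ = -2/7·(3/2)  ⇒  λ = 2/7
Then r = λ/(1−λ) = (2/7)/(5/7) = 2/5. Check: with r = 2/5, H = (0, 5/7) and [FHE]:[FEC] = -2/7 as required.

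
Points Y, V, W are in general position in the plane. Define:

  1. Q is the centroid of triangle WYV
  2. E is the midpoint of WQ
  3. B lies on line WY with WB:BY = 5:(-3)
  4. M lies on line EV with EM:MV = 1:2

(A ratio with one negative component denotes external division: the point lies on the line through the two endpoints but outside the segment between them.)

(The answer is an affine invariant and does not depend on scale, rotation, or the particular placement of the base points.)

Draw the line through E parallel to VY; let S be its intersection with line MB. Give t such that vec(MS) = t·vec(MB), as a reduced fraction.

t = -4/35

Assign Y = (0, 0), V = (1, 0), W = (0, 1) — the answer is frame-independent, so this choice is without loss of generality.
1. Q is the centroid of triangle WYV ⇒ Q = (1/3, 1/3)
2. E is the midpoint of WQ ⇒ E = (1/6, 2/3)
3. B lies on line WY with WB:BY = 5:(-3) ⇒ B = (0, -3/2)
4. M lies on line EV with EM:MV = 1:2 ⇒ M = (4/9, 4/9)
through E parallel to VY: direction (-1, 0); meets MB at S = (52/105, 2/3)
S = M + t·(B−M) with t = -4/35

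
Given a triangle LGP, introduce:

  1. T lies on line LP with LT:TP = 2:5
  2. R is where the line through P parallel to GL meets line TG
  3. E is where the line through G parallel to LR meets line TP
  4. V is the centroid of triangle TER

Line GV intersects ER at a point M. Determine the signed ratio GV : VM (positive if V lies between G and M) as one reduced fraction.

GV:VM = 16/5

Set L = (0, 0), G = (1, 0), P = (0, 1); any affine frame gives the same invariant.
1. T lies on line LP with LT:TP = 2:5 ⇒ T = (0, 2/7)
2. R is where the line through P parallel to GL meets line TG ⇒ R = (-5/2, 1)
3. E is where the line through G parallel to LR meets line TP ⇒ E = (0, 2/5)
4. V is the centroid of triangle TER ⇒ V = (-5/6, 59/105)
line GV meets ER at M = (-45/32, 59/80)
V = G + t·(M−G) with t = 16/21, so GV:VM = 16/21:5/21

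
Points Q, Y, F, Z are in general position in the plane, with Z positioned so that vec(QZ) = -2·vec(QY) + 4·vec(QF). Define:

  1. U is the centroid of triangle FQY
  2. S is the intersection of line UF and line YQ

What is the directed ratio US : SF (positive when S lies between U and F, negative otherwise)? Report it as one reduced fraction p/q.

Set Q = (0, 0), Y = (1, 0), F = (0, 1), Z = (-2, 4); any affine frame gives the same invariant.
1. U is the centroid of triangle FQY ⇒ U = (1/3, 1/3)
2. S is the intersection of line UF and line YQ ⇒ S = (1/2, 0)
S = U + t·(F−U) with t = -1/2, so US:SF = t:(1−t) = -1/2:3/2

US:SF = -1/3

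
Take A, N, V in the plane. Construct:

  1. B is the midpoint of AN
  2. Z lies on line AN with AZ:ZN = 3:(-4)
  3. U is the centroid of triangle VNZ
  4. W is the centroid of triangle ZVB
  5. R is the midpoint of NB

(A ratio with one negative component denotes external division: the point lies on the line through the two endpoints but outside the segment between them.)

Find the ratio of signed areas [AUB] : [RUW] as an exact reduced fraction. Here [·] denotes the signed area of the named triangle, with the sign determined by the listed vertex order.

[AUB]:[RUW] = -3

Choose coordinates A = (0, 0), N = (1, 0), V = (0, 1).
1. B is the midpoint of AN ⇒ B = (1/2, 0)
2. Z lies on line AN with AZ:ZN = 3:(-4) ⇒ Z = (-3, 0)
3. U is the centroid of triangle VNZ ⇒ U = (-2/3, 1/3)
4. W is the centroid of triangle ZVB ⇒ W = (-5/6, 1/3)
5. R is the midpoint of NB ⇒ R = (3/4, 0)
2·[AUB] = -1/6, 2·[RUW] = 1/18
[AUB]:[RUW] = -1/6:1/18 = -3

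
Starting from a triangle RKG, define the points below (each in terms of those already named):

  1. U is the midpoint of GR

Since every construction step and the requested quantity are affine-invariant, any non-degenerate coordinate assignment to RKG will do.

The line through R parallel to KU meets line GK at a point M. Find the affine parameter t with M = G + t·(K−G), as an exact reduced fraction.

Work in coordinates with R = (0, 0), K = (1, 0), G = (0, 1).
1. U is the midpoint of GR ⇒ U = (0, 1/2)
through R parallel to KU: direction (-1, 1/2); meets GK at M = (2, -1)
M = G + t·(K−G) with t = 2

t = 2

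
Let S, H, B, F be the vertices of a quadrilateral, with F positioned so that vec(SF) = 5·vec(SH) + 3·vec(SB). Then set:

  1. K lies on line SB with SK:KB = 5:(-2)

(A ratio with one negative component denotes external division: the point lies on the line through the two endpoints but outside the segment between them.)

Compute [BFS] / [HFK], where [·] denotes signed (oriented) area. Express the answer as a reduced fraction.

Choose coordinates S = (0, 0), H = (1, 0), B = (0, 1), F = (5, 3).
1. K lies on line SB with SK:KB = 5:(-2) ⇒ K = (0, 5/3)
2·[BFS] = -5, 2·[HFK] = 29/3
[BFS]:[HFK] = -5:29/3 = -15/29

[BFS]:[HFK] = -15/29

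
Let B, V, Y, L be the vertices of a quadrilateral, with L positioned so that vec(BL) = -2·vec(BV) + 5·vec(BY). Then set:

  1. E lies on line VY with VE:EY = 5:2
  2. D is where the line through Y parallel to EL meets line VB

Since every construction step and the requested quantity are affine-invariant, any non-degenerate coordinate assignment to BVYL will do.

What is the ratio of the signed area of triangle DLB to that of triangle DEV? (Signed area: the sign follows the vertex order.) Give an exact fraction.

[DLB]:[DEV] = -8

Set B = (0, 0), V = (1, 0), Y = (0, 1), L = (-2, 5); any affine frame gives the same invariant.
1. E lies on line VY with VE:EY = 5:2 ⇒ E = (2/7, 5/7)
2. D is where the line through Y parallel to EL meets line VB ⇒ D = (8/15, 0)
2·[DLB] = 8/3, 2·[DEV] = -1/3
[DLB]:[DEV] = 8/3:-1/3 = -8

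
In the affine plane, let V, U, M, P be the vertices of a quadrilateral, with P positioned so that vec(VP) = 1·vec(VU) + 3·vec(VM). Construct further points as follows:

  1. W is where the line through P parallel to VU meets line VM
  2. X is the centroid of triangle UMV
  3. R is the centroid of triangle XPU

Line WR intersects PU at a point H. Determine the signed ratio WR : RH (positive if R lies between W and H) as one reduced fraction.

Set V = (0, 0), U = (1, 0), M = (0, 1), P = (1, 3); any affine frame gives the same invariant.
1. W is where the line through P parallel to VU meets line VM ⇒ W = (0, 3)
2. X is the centroid of triangle UMV ⇒ X = (1/3, 1/3)
3. R is the centroid of triangle XPU ⇒ R = (7/9, 10/9)
line WR meets PU at H = (1, 4/7)
R = W + t·(H−W) with t = 7/9, so WR:RH = 7/9:2/9

WR:RH = 7/2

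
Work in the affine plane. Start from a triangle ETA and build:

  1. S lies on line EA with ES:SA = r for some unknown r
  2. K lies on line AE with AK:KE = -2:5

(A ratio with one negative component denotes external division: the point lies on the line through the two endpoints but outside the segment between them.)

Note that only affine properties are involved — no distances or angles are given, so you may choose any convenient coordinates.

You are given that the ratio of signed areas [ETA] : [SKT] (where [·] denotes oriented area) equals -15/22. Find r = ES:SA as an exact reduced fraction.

r = 1/4

Work in coordinates with E = (0, 0), T = (1, 0), A = (0, 1).
1. With ES:SA = r, write λ = r/(r+1) so S = E + λ·(A−E); S is affine-linear in λ
2. K lies on line AE with AK:KE = -2:5 ⇒ K = (0, 5/3)
Every point depending on S is an affine combination of S and λ-independent points, so each such coordinate is linear in λ; the λ² term in each signed area is a multiple of (A−E)×(A−E) = 0, so 2·[ETA] and 2·[SKT] are each linear in λ. Evaluating at λ=0 and λ=1:
  2·[ETA] = 1,   2·[SKT] = λ − 5/3
So [ETA]:[SKT] = (1) / (λ − 5/3). Setting this equal to -15/22:
  1 = -15/22·(λ − 5/3)  ⇒  λ = 1/5
Then r = λ/(1−λ) = (1/5)/(4/5) = 1/4. Check: with r = 1/4, S = (0, 1/5) and [ETA]:[SKT] = -15/22 as required.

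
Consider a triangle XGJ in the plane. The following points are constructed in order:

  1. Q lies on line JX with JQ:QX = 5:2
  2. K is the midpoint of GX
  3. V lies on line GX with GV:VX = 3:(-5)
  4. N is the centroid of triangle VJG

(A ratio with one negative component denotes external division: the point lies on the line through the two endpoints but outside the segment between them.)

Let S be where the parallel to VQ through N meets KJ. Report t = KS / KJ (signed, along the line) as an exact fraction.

Work in coordinates with X = (0, 0), G = (1, 0), J = (0, 1).
1. Q lies on line JX with JQ:QX = 5:2 ⇒ Q = (0, 2/7)
2. K is the midpoint of GX ⇒ K = (1/2, 0)
3. V lies on line GX with GV:VX = 3:(-5) ⇒ V = (5/2, 0)
4. N is the centroid of triangle VJG ⇒ N = (7/6, 1/3)
through N parallel to VQ: direction (-5/2, 2/7); meets KJ at S = (28/99, 43/99)
S = K + t·(J−K) with t = 43/99

t = 43/99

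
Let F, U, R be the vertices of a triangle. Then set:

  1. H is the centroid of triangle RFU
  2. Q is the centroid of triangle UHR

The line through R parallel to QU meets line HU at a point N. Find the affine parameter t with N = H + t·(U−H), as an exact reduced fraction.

t = 2

Assign F = (0, 0), U = (1, 0), R = (0, 1) — the answer is frame-independent, so this choice is without loss of generality.
1. H is the centroid of triangle RFU ⇒ H = (1/3, 1/3)
2. Q is the centroid of triangle UHR ⇒ Q = (4/9, 4/9)
through R parallel to QU: direction (5/9, -4/9); meets HU at N = (5/3, -1/3)
N = H + t·(U−H) with t = 2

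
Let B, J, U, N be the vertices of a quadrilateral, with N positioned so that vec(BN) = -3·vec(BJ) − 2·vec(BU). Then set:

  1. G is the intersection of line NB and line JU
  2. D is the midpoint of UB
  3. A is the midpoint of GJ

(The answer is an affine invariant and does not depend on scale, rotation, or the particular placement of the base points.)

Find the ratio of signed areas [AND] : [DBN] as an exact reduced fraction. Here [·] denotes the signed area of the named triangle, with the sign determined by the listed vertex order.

Assign B = (0, 0), J = (1, 0), U = (0, 1), N = (-3, -2) — the answer is frame-independent, so this choice is without loss of generality.
1. G is the intersection of line NB and line JU ⇒ G = (3/5, 2/5)
2. D is the midpoint of UB ⇒ D = (0, 1/2)
3. A is the midpoint of GJ ⇒ A = (4/5, 1/5)
2·[AND] = -29/10, 2·[DBN] = -3/2
[AND]:[DBN] = -29/10:-3/2 = 29/15

[AND]:[DBN] = 29/15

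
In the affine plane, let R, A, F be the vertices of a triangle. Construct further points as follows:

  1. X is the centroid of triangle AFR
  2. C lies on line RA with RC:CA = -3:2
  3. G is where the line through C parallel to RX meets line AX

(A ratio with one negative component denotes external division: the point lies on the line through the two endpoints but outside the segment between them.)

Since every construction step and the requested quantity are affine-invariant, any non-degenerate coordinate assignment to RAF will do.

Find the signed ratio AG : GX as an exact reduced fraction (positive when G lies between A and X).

Set R = (0, 0), A = (1, 0), F = (0, 1); any affine frame gives the same invariant.
1. X is the centroid of triangle AFR ⇒ X = (1/3, 1/3)
2. C lies on line RA with RC:CA = -3:2 ⇒ C = (3, 0)
3. G is where the line through C parallel to RX meets line AX ⇒ G = (7/3, -2/3)
G = A + t·(X−A) with t = -2, so AG:GX = t:(1−t) = -2:3

AG:GX = -2/3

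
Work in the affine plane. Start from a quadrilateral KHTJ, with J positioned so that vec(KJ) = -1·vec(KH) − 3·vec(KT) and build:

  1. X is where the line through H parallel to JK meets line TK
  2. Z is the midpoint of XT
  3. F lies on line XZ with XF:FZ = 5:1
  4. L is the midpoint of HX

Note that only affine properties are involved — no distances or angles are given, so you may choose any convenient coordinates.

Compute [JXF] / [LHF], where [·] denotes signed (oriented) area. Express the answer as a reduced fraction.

[JXF]:[LHF] = 2

Work in coordinates with K = (0, 0), H = (1, 0), T = (0, 1), J = (-1, -3).
1. X is where the line through H parallel to JK meets line TK ⇒ X = (0, -3)
2. Z is the midpoint of XT ⇒ Z = (0, -1)
3. F lies on line XZ with XF:FZ = 5:1 ⇒ F = (0, -4/3)
4. L is the midpoint of HX ⇒ L = (1/2, -3/2)
2·[JXF] = 5/3, 2·[LHF] = 5/6
[JXF]:[LHF] = 5/3:5/6 = 2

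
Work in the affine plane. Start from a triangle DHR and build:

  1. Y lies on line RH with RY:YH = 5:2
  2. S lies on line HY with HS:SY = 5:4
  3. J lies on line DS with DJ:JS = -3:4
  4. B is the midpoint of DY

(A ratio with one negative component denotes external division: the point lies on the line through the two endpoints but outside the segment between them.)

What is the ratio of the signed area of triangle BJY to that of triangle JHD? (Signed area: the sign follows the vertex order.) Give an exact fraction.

[BJY]:[JHD] = -2/5

Assign D = (0, 0), H = (1, 0), R = (0, 1) — the answer is frame-independent, so this choice is without loss of generality.
1. Y lies on line RH with RY:YH = 5:2 ⇒ Y = (5/7, 2/7)
2. S lies on line HY with HS:SY = 5:4 ⇒ S = (53/63, 10/63)
3. J lies on line DS with DJ:JS = -3:4 ⇒ J = (-53/21, -10/21)
4. B is the midpoint of DY ⇒ B = (5/14, 1/7)
2·[BJY] = -4/21, 2·[JHD] = 10/21
[BJY]:[JHD] = -4/21:10/21 = -2/5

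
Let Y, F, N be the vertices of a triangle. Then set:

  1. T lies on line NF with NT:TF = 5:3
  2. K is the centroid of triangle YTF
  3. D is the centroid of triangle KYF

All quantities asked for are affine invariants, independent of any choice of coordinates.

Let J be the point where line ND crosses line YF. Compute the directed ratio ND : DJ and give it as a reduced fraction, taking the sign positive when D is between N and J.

ND:DJ = 23

Assign Y = (0, 0), F = (1, 0), N = (0, 1) — the answer is frame-independent, so this choice is without loss of generality.
1. T lies on line NF with NT:TF = 5:3 ⇒ T = (5/8, 3/8)
2. K is the centroid of triangle YTF ⇒ K = (13/24, 1/8)
3. D is the centroid of triangle KYF ⇒ D = (37/72, 1/24)
line ND meets YF at J = (37/69, 0)
D = N + t·(J−N) with t = 23/24, so ND:DJ = 23/24:1/24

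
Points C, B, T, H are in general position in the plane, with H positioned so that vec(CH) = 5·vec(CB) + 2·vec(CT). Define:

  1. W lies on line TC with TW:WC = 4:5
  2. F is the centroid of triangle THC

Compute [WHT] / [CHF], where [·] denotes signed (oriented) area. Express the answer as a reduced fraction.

Work in coordinates with C = (0, 0), B = (1, 0), T = (0, 1), H = (5, 2).
1. W lies on line TC with TW:WC = 4:5 ⇒ W = (0, 5/9)
2. F is the centroid of triangle THC ⇒ F = (5/3, 1)
2·[WHT] = 20/9, 2·[CHF] = 5/3
[WHT]:[CHF] = 20/9:5/3 = 4/3

[WHT]:[CHF] = 4/3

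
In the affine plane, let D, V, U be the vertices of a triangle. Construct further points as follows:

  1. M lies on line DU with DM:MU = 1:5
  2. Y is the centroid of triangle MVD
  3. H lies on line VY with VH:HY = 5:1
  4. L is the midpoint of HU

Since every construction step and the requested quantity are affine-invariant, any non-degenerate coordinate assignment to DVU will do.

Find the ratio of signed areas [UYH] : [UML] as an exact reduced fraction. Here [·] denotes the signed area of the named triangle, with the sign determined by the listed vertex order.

[UYH]:[UML] = 11/20

Assign D = (0, 0), V = (1, 0), U = (0, 1) — the answer is frame-independent, so this choice is without loss of generality.
1. M lies on line DU with DM:MU = 1:5 ⇒ M = (0, 1/6)
2. Y is the centroid of triangle MVD ⇒ Y = (1/3, 1/18)
3. H lies on line VY with VH:HY = 5:1 ⇒ H = (4/9, 5/108)
4. L is the midpoint of HU ⇒ L = (2/9, 113/216)
2·[UYH] = 11/108, 2·[UML] = 5/27
[UYH]:[UML] = 11/108:5/27 = 11/20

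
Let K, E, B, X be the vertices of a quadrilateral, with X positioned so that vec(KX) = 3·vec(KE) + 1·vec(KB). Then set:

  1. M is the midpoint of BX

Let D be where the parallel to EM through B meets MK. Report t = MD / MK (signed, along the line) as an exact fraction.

Assign K = (0, 0), E = (1, 0), B = (0, 1), X = (3, 1) — the answer is frame-independent, so this choice is without loss of generality.
1. M is the midpoint of BX ⇒ M = (3/2, 1)
through B parallel to EM: direction (1/2, 1); meets MK at D = (-3/4, -1/2)
D = M + t·(K−M) with t = 3/2

t = 3/2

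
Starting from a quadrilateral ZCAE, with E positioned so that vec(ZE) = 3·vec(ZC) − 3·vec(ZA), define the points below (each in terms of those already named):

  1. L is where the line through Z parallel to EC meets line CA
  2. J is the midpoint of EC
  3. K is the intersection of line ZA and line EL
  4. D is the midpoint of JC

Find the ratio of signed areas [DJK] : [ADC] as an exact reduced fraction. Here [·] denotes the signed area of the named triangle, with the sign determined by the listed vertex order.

[DJK]:[ADC] = -9/5

Assign Z = (0, 0), C = (1, 0), A = (0, 1), E = (3, -3) — the answer is frame-independent, so this choice is without loss of generality.
1. L is where the line through Z parallel to EC meets line CA ⇒ L = (-2, 3)
2. J is the midpoint of EC ⇒ J = (2, -3/2)
3. K is the intersection of line ZA and line EL ⇒ K = (0, 3/5)
4. D is the midpoint of JC ⇒ D = (3/2, -3/4)
2·[DJK] = -9/20, 2·[ADC] = 1/4
[DJK]:[ADC] = -9/20:1/4 = -9/5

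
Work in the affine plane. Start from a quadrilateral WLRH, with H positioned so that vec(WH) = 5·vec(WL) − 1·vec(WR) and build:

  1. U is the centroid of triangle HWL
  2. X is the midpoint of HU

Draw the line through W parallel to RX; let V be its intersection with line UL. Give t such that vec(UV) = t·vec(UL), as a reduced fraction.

t = 13/3

Set W = (0, 0), L = (1, 0), R = (0, 1), H = (5, -1); any affine frame gives the same invariant.
1. U is the centroid of triangle HWL ⇒ U = (2, -1/3)
2. X is the midpoint of HU ⇒ X = (7/2, -2/3)
through W parallel to RX: direction (7/2, -5/3); meets UL at V = (-7/3, 10/9)
V = U + t·(L−U) with t = 13/3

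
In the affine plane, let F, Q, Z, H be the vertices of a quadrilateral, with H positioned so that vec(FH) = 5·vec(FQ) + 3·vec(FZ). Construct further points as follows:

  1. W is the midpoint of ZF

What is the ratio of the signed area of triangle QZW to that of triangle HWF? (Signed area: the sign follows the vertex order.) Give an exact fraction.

Work in coordinates with F = (0, 0), Q = (1, 0), Z = (0, 1), H = (5, 3).
1. W is the midpoint of ZF ⇒ W = (0, 1/2)
2·[QZW] = 1/2, 2·[HWF] = 5/2
[QZW]:[HWF] = 1/2:5/2 = 1/5

[QZW]:[HWF] = 1/5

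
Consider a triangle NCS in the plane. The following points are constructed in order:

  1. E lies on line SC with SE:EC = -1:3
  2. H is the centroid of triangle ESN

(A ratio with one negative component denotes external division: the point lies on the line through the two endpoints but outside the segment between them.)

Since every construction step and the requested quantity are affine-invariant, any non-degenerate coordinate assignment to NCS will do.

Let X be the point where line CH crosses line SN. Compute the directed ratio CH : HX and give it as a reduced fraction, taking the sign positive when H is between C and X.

Choose coordinates N = (0, 0), C = (1, 0), S = (0, 1).
1. E lies on line SC with SE:EC = -1:3 ⇒ E = (-1/2, 3/2)
2. H is the centroid of triangle ESN ⇒ H = (-1/6, 5/6)
line CH meets SN at X = (0, 5/7)
H = C + t·(X−C) with t = 7/6, so CH:HX = 7/6:-1/6

CH:HX = -7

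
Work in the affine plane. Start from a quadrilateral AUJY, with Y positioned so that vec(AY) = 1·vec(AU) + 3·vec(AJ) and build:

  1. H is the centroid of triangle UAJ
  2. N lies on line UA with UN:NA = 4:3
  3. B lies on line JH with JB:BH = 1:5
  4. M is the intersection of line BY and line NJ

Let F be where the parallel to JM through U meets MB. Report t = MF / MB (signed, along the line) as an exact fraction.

t = 72

Set A = (0, 0), U = (1, 0), J = (0, 1), Y = (1, 3); any affine frame gives the same invariant.
1. H is the centroid of triangle UAJ ⇒ H = (1/3, 1/3)
2. N lies on line UA with UN:NA = 4:3 ⇒ N = (3/7, 0)
3. B lies on line JH with JB:BH = 1:5 ⇒ B = (1/18, 8/9)
4. M is the intersection of line BY and line NJ ⇒ M = (12/233, 205/233)
through U parallel to JM: direction (12/233, -28/233); meets MB at F = (80/233, 357/233)
F = M + t·(B−M) with t = 72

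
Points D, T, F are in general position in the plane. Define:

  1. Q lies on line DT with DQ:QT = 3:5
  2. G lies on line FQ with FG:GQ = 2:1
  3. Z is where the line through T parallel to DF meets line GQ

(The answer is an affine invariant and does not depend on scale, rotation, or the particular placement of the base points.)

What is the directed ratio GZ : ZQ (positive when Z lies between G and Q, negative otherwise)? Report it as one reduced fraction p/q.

Work in coordinates with D = (0, 0), T = (1, 0), F = (0, 1).
1. Q lies on line DT with DQ:QT = 3:5 ⇒ Q = (3/8, 0)
2. G lies on line FQ with FG:GQ = 2:1 ⇒ G = (1/4, 1/3)
3. Z is where the line through T parallel to DF meets line GQ ⇒ Z = (1, -5/3)
Z = G + t·(Q−G) with t = 6, so GZ:ZQ = t:(1−t) = 6:-5

GZ:ZQ = -6/5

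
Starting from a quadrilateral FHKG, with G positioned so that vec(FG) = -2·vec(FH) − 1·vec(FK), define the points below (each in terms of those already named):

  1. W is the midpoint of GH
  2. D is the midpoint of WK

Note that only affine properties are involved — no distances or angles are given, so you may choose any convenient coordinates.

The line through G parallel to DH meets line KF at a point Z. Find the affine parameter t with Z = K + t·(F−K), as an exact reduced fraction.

Work in coordinates with F = (0, 0), H = (1, 0), K = (0, 1), G = (-2, -1).
1. W is the midpoint of GH ⇒ W = (-1/2, -1/2)
2. D is the midpoint of WK ⇒ D = (-1/4, 1/4)
through G parallel to DH: direction (5/4, -1/4); meets KF at Z = (0, -7/5)
Z = K + t·(F−K) with t = 12/5

t = 12/5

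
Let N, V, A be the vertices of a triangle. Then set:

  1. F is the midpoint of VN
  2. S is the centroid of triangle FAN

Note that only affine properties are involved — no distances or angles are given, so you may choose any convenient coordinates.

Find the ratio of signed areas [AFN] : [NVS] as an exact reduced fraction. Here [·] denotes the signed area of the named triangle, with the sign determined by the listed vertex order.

[AFN]:[NVS] = -3/2

Work in coordinates with N = (0, 0), V = (1, 0), A = (0, 1).
1. F is the midpoint of VN ⇒ F = (1/2, 0)
2. S is the centroid of triangle FAN ⇒ S = (1/6, 1/3)
2·[AFN] = -1/2, 2·[NVS] = 1/3
[AFN]:[NVS] = -1/2:1/3 = -3/2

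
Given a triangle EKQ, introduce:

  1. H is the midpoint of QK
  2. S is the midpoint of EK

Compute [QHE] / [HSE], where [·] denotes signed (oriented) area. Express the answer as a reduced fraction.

Set E = (0, 0), K = (1, 0), Q = (0, 1); any affine frame gives the same invariant.
1. H is the midpoint of QK ⇒ H = (1/2, 1/2)
2. S is the midpoint of EK ⇒ S = (1/2, 0)
2·[QHE] = -1/2, 2·[HSE] = -1/4
[QHE]:[HSE] = -1/2:-1/4 = 2

[QHE]:[HSE] = 2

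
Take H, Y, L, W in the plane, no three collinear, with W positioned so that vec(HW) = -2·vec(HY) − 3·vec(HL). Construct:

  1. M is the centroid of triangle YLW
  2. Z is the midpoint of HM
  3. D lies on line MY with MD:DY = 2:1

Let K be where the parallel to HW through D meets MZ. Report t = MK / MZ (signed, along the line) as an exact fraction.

Assign H = (0, 0), Y = (1, 0), L = (0, 1), W = (-2, -3) — the answer is frame-independent, so this choice is without loss of generality.
1. M is the centroid of triangle YLW ⇒ M = (-1/3, -2/3)
2. Z is the midpoint of HM ⇒ Z = (-1/6, -1/3)
3. D lies on line MY with MD:DY = 2:1 ⇒ D = (5/9, -2/9)
through D parallel to HW: direction (-2, -3); meets MZ at K = (-19/9, -38/9)
K = M + t·(Z−M) with t = -32/3

t = -32/3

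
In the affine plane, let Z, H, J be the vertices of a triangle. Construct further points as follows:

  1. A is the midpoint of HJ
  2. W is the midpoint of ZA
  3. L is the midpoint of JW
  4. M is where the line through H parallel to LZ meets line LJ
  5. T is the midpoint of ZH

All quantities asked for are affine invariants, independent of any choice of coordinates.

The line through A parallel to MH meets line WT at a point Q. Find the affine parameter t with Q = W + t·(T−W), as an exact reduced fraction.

Work in coordinates with Z = (0, 0), H = (1, 0), J = (0, 1).
1. A is the midpoint of HJ ⇒ A = (1/2, 1/2)
2. W is the midpoint of ZA ⇒ W = (1/4, 1/4)
3. L is the midpoint of JW ⇒ L = (1/8, 5/8)
4. M is where the line through H parallel to LZ meets line LJ ⇒ M = (3/4, -5/4)
5. T is the midpoint of ZH ⇒ T = (1/2, 0)
through A parallel to MH: direction (1/4, 5/4); meets WT at Q = (5/12, 1/12)
Q = W + t·(T−W) with t = 2/3

t = 2/3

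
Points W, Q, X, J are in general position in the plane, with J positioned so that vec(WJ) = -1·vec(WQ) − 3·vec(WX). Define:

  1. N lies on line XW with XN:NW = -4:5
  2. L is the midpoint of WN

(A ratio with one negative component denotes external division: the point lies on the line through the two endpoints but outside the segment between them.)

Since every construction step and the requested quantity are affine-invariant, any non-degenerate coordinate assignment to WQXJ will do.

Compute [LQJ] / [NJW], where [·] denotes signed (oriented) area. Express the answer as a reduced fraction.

Set W = (0, 0), Q = (1, 0), X = (0, 1), J = (-1, -3); any affine frame gives the same invariant.
1. N lies on line XW with XN:NW = -4:5 ⇒ N = (0, 5)
2. L is the midpoint of WN ⇒ L = (0, 5/2)
2·[LQJ] = -8, 2·[NJW] = 5
[LQJ]:[NJW] = -8:5 = -8/5

[LQJ]:[NJW] = -8/5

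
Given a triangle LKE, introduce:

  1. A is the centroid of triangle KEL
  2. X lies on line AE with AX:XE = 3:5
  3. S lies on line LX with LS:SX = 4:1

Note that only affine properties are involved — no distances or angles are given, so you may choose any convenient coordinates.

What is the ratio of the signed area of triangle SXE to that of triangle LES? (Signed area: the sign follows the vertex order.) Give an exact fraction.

Assign L = (0, 0), K = (1, 0), E = (0, 1) — the answer is frame-independent, so this choice is without loss of generality.
1. A is the centroid of triangle KEL ⇒ A = (1/3, 1/3)
2. X lies on line AE with AX:XE = 3:5 ⇒ X = (5/24, 7/12)
3. S lies on line LX with LS:SX = 4:1 ⇒ S = (1/6, 7/15)
2·[SXE] = 1/24, 2·[LES] = -1/6
[SXE]:[LES] = 1/24:-1/6 = -1/4

[SXE]:[LES] = -1/4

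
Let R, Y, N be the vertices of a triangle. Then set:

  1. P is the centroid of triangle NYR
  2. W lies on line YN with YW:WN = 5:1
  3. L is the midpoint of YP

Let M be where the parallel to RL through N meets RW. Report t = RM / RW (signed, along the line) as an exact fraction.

t = 24/19

Assign R = (0, 0), Y = (1, 0), N = (0, 1) — the answer is frame-independent, so this choice is without loss of generality.
1. P is the centroid of triangle NYR ⇒ P = (1/3, 1/3)
2. W lies on line YN with YW:WN = 5:1 ⇒ W = (1/6, 5/6)
3. L is the midpoint of YP ⇒ L = (2/3, 1/6)
through N parallel to RL: direction (2/3, 1/6); meets RW at M = (4/19, 20/19)
M = R + t·(W−R) with t = 24/19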